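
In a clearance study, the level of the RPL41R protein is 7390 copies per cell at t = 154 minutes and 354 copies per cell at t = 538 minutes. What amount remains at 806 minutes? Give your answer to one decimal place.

Over Δt = 538 − 154 = 384 minutes, the level fell by a factor of 7390/354 ≈ 20.876.
n = log₂(20.876) ≈ 4.3838 half-lives, so t½ = 384/4.3838 ≈ 87.596 minutes.
From t = 538 to t = 806: 354 × (1/2)^((806−538)/87.596) ≈ 42.462 copies per cell.

42.5 copies per cell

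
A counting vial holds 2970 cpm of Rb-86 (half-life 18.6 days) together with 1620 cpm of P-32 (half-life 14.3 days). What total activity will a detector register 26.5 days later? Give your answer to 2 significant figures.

1600 cpm

Rb-86: 2970 × (1/2)^(26.5/18.6) = 2970 × (1/2)^1.4247 ≈ 1106.3 cpm.
P-32: 1620 × (1/2)^(26.5/14.3) = 1620 × (1/2)^1.8531 ≈ 448.4 cpm.
Total = 1106.3 + 448.4 ≈ 1554.7 cpm.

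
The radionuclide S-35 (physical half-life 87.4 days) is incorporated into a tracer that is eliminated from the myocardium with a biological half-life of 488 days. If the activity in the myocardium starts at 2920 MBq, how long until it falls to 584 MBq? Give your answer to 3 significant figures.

1/t_eff = 1/t_phys + 1/t_biol = 1/87.4 + 1/488 = 0.013491 per day.
t_eff = 87.4 × 488 / (87.4 + 488) ≈ 74.124 days.
n = log₂(2920/584) ≈ 2.3219; t = 2.3219 × 74.124 ≈ 172.11 days.

172 days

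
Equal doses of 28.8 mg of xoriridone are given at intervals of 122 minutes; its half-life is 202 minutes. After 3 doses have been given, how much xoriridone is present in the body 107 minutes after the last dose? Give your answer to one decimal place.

The 3 doses were given 351, 229, 107 minutes ago.
Total = 28.8·(1/2)^(351/202) + 28.8·(1/2)^(229/202) + 28.8·(1/2)^(107/202)
      = 8.6361 + 13.126 + 19.95 ≈ 41.712 mg.

41.7 mg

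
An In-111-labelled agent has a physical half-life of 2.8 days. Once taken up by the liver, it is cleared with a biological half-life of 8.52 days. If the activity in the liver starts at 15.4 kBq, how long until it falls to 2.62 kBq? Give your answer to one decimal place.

1/t_eff = 1/t_phys + 1/t_biol = 1/2.8 + 1/8.52 = 0.47451 per day.
t_eff = 2.8 × 8.52 / (2.8 + 8.52) ≈ 2.1074 days.
n = log₂(15.4/2.62) ≈ 2.5553; t = 2.5553 × 2.1074 ≈ 5.3851 days.

5.4 days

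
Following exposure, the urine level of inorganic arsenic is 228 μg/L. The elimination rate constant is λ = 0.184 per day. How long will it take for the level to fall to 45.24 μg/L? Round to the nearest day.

9 days

t½ = ln 2 / λ = 0.69315 / 0.184 ≈ 3.7671 days.
Fraction remaining = 45.24/228 ≈ 0.19842.
n = log₂(228/45.24) = ln(5.0398)/ln 2 ≈ 2.3334 half-lives.
t = n × t½ = 2.3334 × 3.7671 ≈ 8.79 days.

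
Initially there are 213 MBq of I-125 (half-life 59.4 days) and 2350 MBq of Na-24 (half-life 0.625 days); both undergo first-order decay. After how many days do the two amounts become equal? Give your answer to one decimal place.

2.2 days

Set 213·(1/2)^(t/59.4) = 2350·(1/2)^(t/0.625).
Taking log₂: log₂(213/2350) = t·(1/59.4 − 1/0.625).
log₂(0.090638) = -3.4637; 1/59.4 − 1/0.625 = -1.5832.
t = -3.4637 / -1.5832 ≈ 2.1879 days.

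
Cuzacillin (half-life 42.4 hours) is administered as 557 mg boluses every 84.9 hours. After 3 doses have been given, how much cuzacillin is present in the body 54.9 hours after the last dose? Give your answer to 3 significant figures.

The 3 doses were given 224.7, 139.8, 54.9 hours ago.
Total = 557·(1/2)^(224.7/42.4) + 557·(1/2)^(139.8/42.4) + 557·(1/2)^(54.9/42.4)
      = 14.143 + 56.664 + 227.03 ≈ 297.83 mg.

298 mg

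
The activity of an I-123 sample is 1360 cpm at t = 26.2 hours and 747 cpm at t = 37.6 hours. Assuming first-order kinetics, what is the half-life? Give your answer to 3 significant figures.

13.2 hours

Over Δt = 37.6 − 26.2 = 11.4 hours, the level fell by a factor of 1360/747 ≈ 1.8206.
n = log₂(1.8206) ≈ 0.86443 half-lives, so t½ = 11.4/0.86443 ≈ 13.188 hours.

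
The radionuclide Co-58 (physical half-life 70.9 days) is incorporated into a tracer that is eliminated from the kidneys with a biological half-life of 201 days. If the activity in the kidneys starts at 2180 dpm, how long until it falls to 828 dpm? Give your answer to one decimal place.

1/t_eff = 1/t_phys + 1/t_biol = 1/70.9 + 1/201 = 0.019079 per day.
t_eff = 70.9 × 201 / (70.9 + 201) ≈ 52.412 days.
n = log₂(2180/828) ≈ 1.3966; t = 1.3966 × 52.412 ≈ 73.2 days.

73.2 days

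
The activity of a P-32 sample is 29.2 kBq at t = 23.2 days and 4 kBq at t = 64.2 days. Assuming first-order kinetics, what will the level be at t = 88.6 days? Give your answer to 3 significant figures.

1.23 kBq

Over Δt = 64.2 − 23.2 = 41 days, the level fell by a factor of 29.2/4 ≈ 7.3.
n = log₂(7.3) ≈ 2.8679 half-lives, so t½ = 41/2.8679 ≈ 14.296 days.
From t = 64.2 to t = 88.6: 4 × (1/2)^((88.6−64.2)/14.296) ≈ 1.2254 kBq.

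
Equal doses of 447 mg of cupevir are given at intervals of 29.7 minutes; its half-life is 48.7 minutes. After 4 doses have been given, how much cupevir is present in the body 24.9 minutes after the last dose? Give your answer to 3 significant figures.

The 4 doses were given 114, 84.3, 54.6, 24.9 minutes ago.
Total = 447·(1/2)^(114/48.7) + 447·(1/2)^(84.3/48.7) + 447·(1/2)^(54.6/48.7) + 447·(1/2)^(24.9/48.7)
      = 88.234 + 134.66 + 205.5 + 313.61 ≈ 742 mg.

742 mg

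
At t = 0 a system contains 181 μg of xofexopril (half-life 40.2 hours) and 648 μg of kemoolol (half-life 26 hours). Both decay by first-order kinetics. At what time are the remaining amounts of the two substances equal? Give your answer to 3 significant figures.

135 hours

Set 181·(1/2)^(t/40.2) = 648·(1/2)^(t/26).
Taking log₂: log₂(181/648) = t·(1/40.2 − 1/26).
log₂(0.27932) = -1.84; 1/40.2 − 1/26 = -0.013586.
t = -1.84 / -0.013586 ≈ 135.43 hours.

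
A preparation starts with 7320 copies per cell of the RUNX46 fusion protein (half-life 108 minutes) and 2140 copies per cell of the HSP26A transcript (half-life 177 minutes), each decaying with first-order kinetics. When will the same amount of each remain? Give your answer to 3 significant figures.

492 minutes

Set 7320·(1/2)^(t/108) = 2140·(1/2)^(t/177).
Taking log₂: log₂(7320/2140) = t·(1/108 − 1/177).
log₂(3.4206) = 1.7742; 1/108 − 1/177 = 0.0036095.
t = 1.7742 / 0.0036095 ≈ 491.54 minutes.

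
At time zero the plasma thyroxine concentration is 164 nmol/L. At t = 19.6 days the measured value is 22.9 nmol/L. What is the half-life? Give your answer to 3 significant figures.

6.90 days

A/A₀ = 22.9/164 ≈ 0.13963.
n = log₂(7.1616) ≈ 2.8403 half-lives elapsed in 19.6 days.
t½ = 19.6/2.8403 ≈ 6.9007 days.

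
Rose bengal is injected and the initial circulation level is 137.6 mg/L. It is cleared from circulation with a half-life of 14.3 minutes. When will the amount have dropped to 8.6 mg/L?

57.2 minutes

8.6/137.6 = 1/16, so 4 half-lives have elapsed.
t = 4 × 14.3 = 57.2 minutes.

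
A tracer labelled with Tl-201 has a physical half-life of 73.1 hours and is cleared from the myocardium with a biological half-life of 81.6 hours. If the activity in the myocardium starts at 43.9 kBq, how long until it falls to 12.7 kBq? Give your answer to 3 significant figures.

69.0 hours

1/t_eff = 1/t_phys + 1/t_biol = 1/73.1 + 1/81.6 = 0.025935 per hour.
t_eff = 73.1 × 81.6 / (73.1 + 81.6) ≈ 38.558 hours.
n = log₂(43.9/12.7) ≈ 1.7894; t = 1.7894 × 38.558 ≈ 68.996 hours.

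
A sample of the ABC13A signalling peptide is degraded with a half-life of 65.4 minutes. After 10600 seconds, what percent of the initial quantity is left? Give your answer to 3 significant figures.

10600 seconds = 176.667 minutes.
n = 176.667/65.4 ≈ 2.7013 half-lives.
Fraction remaining = (1/2)^2.7013 ≈ 0.15375, i.e. 15.375%.

15.4%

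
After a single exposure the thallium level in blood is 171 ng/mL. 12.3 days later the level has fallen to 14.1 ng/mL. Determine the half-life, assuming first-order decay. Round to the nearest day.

A/A₀ = 14.1/171 ≈ 0.082456.
n = log₂(12.128) ≈ 3.6002 half-lives elapsed in 12.3 days.
t½ = 12.3/3.6002 ≈ 3.4164 days.

3 days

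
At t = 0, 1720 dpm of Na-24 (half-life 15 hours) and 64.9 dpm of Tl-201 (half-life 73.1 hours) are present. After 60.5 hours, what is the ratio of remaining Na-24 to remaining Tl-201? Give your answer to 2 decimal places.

Na-24: 1720 × (1/2)^(60.5/15) = 1720 × (1/2)^4.0333 ≈ 105.04 dpm.
Tl-201: 64.9 × (1/2)^(60.5/73.1) = 64.9 × (1/2)^0.82763 ≈ 36.568 dpm.
Ratio ≈ 105.04 / 36.568 ≈ 2.8726.

2.87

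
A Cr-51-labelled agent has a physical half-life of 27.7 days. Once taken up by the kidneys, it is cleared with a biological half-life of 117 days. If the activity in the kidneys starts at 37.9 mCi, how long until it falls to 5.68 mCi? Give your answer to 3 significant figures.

61.3 days

1/t_eff = 1/t_phys + 1/t_biol = 1/27.7 + 1/117 = 0.044648 per day.
t_eff = 27.7 × 117 / (27.7 + 117) ≈ 22.397 days.
n = log₂(37.9/5.68) ≈ 2.7382; t = 2.7382 × 22.397 ≈ 61.329 days.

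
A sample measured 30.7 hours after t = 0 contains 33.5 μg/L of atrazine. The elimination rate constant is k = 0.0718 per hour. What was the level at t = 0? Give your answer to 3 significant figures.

t½ = ln 2 / k = 0.69315 / 0.0718 ≈ 9.6539 hours.
Number of half-lives elapsed: n = 30.7/9.6539 ≈ 3.1801.
A₀ = A × 2^n = 33.5 × 2^3.1801 = 33.5 × 9.0635 ≈ 303.63 μg/L.

304 μg/L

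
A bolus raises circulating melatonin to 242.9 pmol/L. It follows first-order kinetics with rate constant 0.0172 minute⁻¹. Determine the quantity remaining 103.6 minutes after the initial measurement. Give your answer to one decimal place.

t½ = ln 2 / k = 0.69315 / 0.0172 ≈ 40.299 minutes.
Number of half-lives: n = 103.6/40.299 ≈ 2.5708.
Remaining = 242.9 × (1/2)^2.5708 = 242.9 × 0.16831 ≈ 40.884 pmol/L.

40.9 pmol/L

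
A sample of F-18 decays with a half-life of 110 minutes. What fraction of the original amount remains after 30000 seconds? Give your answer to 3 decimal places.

30000 seconds = 500 minutes.
n = 500/110 ≈ 4.5455 half-lives.
Fraction remaining = (1/2)^4.5455 ≈ 0.042823.

0.043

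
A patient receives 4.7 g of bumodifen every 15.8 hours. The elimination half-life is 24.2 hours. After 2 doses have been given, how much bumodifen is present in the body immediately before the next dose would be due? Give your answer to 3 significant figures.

The 2 doses were given 31.6, 15.8 hours ago.
Total = 4.7·(1/2)^(31.6/24.2) + 4.7·(1/2)^(15.8/24.2)
      = 1.9012 + 2.9892 ≈ 4.8904 g.

4.89 g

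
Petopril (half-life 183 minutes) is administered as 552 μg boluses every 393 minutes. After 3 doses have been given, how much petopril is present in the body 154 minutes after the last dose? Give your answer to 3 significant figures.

393 μg

The 3 doses were given 940, 547, 154 minutes ago.
Total = 552·(1/2)^(940/183) + 552·(1/2)^(547/183) + 552·(1/2)^(154/183)
      = 15.692 + 69.525 + 308.04 ≈ 393.26 μg.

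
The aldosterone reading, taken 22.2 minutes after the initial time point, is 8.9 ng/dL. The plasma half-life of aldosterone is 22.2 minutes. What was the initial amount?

17.8 ng/dL

Number of half-lives elapsed: n = 22.2/22.2 ≈ 1.
A₀ = A × 2^n = 8.9 × 2^1 = 8.9 × 2 ≈ 17.8 ng/dL.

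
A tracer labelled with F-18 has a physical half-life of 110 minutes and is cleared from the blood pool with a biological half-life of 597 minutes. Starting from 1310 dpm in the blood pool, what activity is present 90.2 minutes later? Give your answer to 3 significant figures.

668 dpm

1/t_eff = 1/t_phys + 1/t_biol = 1/110 + 1/597 = 0.010766 per minute.
t_eff = 110 × 597 / (110 + 597) ≈ 92.885 minutes.
Remaining = 1310 × (1/2)^(90.2/92.885) = 1310 × (1/2)^0.97109 ≈ 668.26 dpm.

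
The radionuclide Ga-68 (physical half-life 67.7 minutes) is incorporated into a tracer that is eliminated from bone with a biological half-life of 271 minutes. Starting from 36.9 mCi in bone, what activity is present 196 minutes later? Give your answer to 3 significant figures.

3.00 mCi

1/t_eff = 1/t_phys + 1/t_biol = 1/67.7 + 1/271 = 0.018461 per minute.
t_eff = 67.7 × 271 / (67.7 + 271) ≈ 54.168 minutes.
Remaining = 36.9 × (1/2)^(196/54.168) = 36.9 × (1/2)^3.6184 ≈ 3.0046 mCi.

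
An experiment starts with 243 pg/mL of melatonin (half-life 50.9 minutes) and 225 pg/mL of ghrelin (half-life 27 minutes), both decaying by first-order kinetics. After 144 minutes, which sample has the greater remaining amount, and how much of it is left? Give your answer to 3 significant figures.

melatonin, 34.2 pg/mL

melatonin: 243 × (1/2)^2.8291 ≈ 34.196 pg/mL.
ghrelin: 225 × (1/2)^5.3333 ≈ 5.5807 pg/mL.
Melatonin has more remaining, at ≈ 34.196 pg/mL.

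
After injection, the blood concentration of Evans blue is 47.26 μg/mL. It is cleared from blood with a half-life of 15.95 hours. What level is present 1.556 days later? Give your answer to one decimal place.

9.3 μg/mL

Convert the elapsed time: 1.556 days = 37.344 hours.
Number of half-lives: n = 37.344/15.95 ≈ 2.3413.
Remaining = 47.26 × (1/2)^2.3413 = 47.26 × 0.19733 ≈ 9.3258 μg/mL.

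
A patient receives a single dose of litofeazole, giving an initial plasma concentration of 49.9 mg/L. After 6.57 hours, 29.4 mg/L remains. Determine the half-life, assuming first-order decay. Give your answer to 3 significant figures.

A/A₀ = 29.4/49.9 ≈ 0.58918.
n = log₂(1.6973) ≈ 0.76322 half-lives elapsed in 6.57 hours.
t½ = 6.57/0.76322 ≈ 8.6082 hours.

8.61 hours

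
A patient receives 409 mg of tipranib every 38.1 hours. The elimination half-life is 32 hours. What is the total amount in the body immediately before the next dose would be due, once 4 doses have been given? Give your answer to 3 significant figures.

The 4 doses were given 152.4, 114.3, 76.2, 38.1 hours ago.
Total = 409·(1/2)^(152.4/32) + 409·(1/2)^(114.3/32) + 409·(1/2)^(76.2/32) + 409·(1/2)^(38.1/32)
      = 15.068 + 34.394 + 78.505 + 179.19 ≈ 307.16 mg.

307 mg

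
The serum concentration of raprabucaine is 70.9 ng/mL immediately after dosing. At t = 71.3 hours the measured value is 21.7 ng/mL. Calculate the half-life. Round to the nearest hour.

42 hours

A/A₀ = 21.7/70.9 ≈ 0.30606.
n = log₂(3.2673) ≈ 1.7081 half-lives elapsed in 71.3 hours.
t½ = 71.3/1.7081 ≈ 41.743 hours.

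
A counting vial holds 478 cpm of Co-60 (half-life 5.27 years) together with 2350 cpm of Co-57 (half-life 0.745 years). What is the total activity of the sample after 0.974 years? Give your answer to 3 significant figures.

Co-60: 478 × (1/2)^(0.974/5.27) = 478 × (1/2)^0.18482 ≈ 420.52 cpm.
Co-57: 2350 × (1/2)^(0.974/0.745) = 2350 × (1/2)^1.3074 ≈ 949.53 cpm.
Total = 420.52 + 949.53 ≈ 1370.1 cpm.

1370 cpm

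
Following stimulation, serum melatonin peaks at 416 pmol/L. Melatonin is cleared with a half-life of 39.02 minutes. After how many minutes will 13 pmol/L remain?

195.1 minutes

13/416 = 1/32, so 5 half-lives have elapsed.
t = 5 × 39.02 = 195.1 minutes.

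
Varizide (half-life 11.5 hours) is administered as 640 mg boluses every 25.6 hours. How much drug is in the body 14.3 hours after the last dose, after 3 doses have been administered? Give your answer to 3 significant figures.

The 3 doses were given 65.5, 39.9, 14.3 hours ago.
Total = 640·(1/2)^(65.5/11.5) + 640·(1/2)^(39.9/11.5) + 640·(1/2)^(14.3/11.5)
      = 12.349 + 57.775 + 270.31 ≈ 340.43 mg.

340 mg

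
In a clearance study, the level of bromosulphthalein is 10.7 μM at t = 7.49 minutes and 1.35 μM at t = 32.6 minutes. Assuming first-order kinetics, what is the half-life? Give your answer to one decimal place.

8.4 minutes

Over Δt = 32.6 − 7.49 = 25.11 minutes, the level fell by a factor of 10.7/1.35 ≈ 7.9259.
n = log₂(7.9259) ≈ 2.9866 half-lives, so t½ = 25.11/2.9866 ≈ 8.4076 minutes.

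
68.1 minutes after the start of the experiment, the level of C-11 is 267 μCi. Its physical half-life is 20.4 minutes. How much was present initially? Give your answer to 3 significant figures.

Number of half-lives elapsed: n = 68.1/20.4 ≈ 3.3382.
A₀ = A × 2^n = 267 × 2^3.3382 = 267 × 10.114 ≈ 2700.4 μCi.

2700 μCi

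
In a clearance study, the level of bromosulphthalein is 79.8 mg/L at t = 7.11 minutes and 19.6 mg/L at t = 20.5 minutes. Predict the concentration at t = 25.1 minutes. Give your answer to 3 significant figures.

Over Δt = 20.5 − 7.11 = 13.39 minutes, the level fell by a factor of 79.8/19.6 ≈ 4.0714.
n = log₂(4.0714) ≈ 2.0255 half-lives, so t½ = 13.39/2.0255 ≈ 6.6106 minutes.
From t = 20.5 to t = 25.1: 19.6 × (1/2)^((25.1−20.5)/6.6106) ≈ 12.1 mg/L.

12.1 mg/L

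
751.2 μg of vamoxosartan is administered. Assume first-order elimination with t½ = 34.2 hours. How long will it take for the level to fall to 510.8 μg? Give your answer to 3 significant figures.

Fraction remaining = 510.8/751.2 ≈ 0.67998.
n = log₂(751.2/510.8) = ln(1.4706)/ln 2 ≈ 0.55644 half-lives.
t = n × t½ = 0.55644 × 34.2 ≈ 19.03 hours.

19.0 hours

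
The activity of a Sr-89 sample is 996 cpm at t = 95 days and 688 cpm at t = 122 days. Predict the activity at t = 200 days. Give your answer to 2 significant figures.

Over Δt = 122 − 95 = 27 days, the level fell by a factor of 996/688 ≈ 1.4477.
n = log₂(1.4477) ≈ 0.53374 half-lives, so t½ = 27/0.53374 ≈ 50.587 days.
From t = 122 to t = 200: 688 × (1/2)^((200−122)/50.587) ≈ 236.28 cpm.

240 cpm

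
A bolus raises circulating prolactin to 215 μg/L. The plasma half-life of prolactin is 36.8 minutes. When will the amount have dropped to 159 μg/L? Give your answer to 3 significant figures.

16.0 minutes

Fraction remaining = 159/215 ≈ 0.73953.
n = log₂(215/159) = ln(1.3522)/ln 2 ≈ 0.43531 half-lives.
t = n × t½ = 0.43531 × 36.8 ≈ 16.019 minutes.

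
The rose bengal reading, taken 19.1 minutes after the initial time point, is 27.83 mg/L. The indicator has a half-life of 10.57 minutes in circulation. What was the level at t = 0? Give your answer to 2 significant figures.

Number of half-lives elapsed: n = 19.1/10.57 ≈ 1.807.
A₀ = A × 2^n = 27.83 × 2^1.807 = 27.83 × 3.4991 ≈ 97.381 mg/L.

97 mg/L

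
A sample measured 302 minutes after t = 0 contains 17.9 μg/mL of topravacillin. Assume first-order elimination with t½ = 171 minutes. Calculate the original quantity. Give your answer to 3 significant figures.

Number of half-lives elapsed: n = 302/171 ≈ 1.7661.
A₀ = A × 2^n = 17.9 × 2^1.7661 = 17.9 × 3.4013 ≈ 60.883 μg/mL.

60.9 μg/mL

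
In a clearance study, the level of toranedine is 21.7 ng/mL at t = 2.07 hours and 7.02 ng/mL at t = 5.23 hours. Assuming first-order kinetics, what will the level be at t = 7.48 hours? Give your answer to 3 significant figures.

Over Δt = 5.23 − 2.07 = 3.16 hours, the level fell by a factor of 21.7/7.02 ≈ 3.0912.
n = log₂(3.0912) ≈ 1.6282 half-lives, so t½ = 3.16/1.6282 ≈ 1.9409 hours.
From t = 5.23 to t = 7.48: 7.02 × (1/2)^((7.48−5.23)/1.9409) ≈ 3.1431 ng/mL.

3.14 ng/mL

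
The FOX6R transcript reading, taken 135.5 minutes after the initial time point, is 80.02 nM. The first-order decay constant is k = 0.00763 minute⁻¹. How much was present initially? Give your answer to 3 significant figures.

225 nM

t½ = ln 2 / k = 0.69315 / 0.00763 ≈ 90.845 minutes.
Number of half-lives elapsed: n = 135.5/90.845 ≈ 1.4916.
A₀ = A × 2^n = 80.02 × 2^1.4916 = 80.02 × 2.8119 ≈ 225.01 nM.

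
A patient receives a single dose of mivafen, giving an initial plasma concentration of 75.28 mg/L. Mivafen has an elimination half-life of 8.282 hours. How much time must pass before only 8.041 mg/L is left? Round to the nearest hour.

27 hours

Fraction remaining = 8.041/75.28 ≈ 0.10681.
n = log₂(75.28/8.041) = ln(9.362)/ln 2 ≈ 3.2268 half-lives.
t = n × t½ = 3.2268 × 8.282 ≈ 26.725 hours.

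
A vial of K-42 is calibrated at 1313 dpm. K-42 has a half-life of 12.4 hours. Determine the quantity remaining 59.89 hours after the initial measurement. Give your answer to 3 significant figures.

46.2 dpm

Number of half-lives: n = 59.89/12.4 ≈ 4.8298.
Remaining = 1313 × (1/2)^4.8298 = 1313 × 0.035162 ≈ 46.168 dpm.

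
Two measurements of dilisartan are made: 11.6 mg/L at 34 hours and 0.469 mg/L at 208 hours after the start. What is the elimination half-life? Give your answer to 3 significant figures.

Over Δt = 208 − 34 = 174 hours, the level fell by a factor of 11.6/0.469 ≈ 24.733.
n = log₂(24.733) ≈ 4.6284 half-lives, so t½ = 174/4.6284 ≈ 37.594 hours.

37.6 hours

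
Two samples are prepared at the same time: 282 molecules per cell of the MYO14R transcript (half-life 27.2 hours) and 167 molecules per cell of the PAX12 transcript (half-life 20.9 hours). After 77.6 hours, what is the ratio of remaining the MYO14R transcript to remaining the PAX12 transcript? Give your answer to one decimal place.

3.1

MYO14R transcript: 282 × (1/2)^(77.6/27.2) = 282 × (1/2)^2.8529 ≈ 39.033 molecules per cell.
PAX12 transcript: 167 × (1/2)^(77.6/20.9) = 167 × (1/2)^3.7129 ≈ 12.736 molecules per cell.
Ratio ≈ 39.033 / 12.736 ≈ 3.0649.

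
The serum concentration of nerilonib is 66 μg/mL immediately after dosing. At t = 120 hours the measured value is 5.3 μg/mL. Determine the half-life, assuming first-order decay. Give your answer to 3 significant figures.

33.0 hours

A/A₀ = 5.3/66 ≈ 0.080303.
n = log₂(12.453) ≈ 3.6384 half-lives elapsed in 120 hours.
t½ = 120/3.6384 ≈ 32.982 hours.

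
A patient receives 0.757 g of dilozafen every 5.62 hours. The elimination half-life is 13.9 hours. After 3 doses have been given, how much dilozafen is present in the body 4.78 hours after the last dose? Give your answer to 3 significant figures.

The 3 doses were given 16.02, 10.4, 4.78 hours ago.
Total = 0.757·(1/2)^(16.02/13.9) + 0.757·(1/2)^(10.4/13.9) + 0.757·(1/2)^(4.78/13.9)
      = 0.34053 + 0.45068 + 0.59645 ≈ 1.3877 g.

1.39 g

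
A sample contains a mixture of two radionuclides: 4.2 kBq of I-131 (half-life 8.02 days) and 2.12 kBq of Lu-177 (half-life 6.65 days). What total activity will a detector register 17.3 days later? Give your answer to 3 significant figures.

I-131: 4.2 × (1/2)^(17.3/8.02) = 4.2 × (1/2)^2.1571 ≈ 0.94166 kBq.
Lu-177: 2.12 × (1/2)^(17.3/6.65) = 2.12 × (1/2)^2.6015 ≈ 0.34931 kBq.
Total = 0.94166 + 0.34931 ≈ 1.291 kBq.

1.29 kBq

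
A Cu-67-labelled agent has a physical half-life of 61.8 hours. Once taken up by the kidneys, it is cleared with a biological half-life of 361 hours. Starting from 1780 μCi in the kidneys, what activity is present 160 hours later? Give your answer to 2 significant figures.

1/t_eff = 1/t_phys + 1/t_biol = 1/61.8 + 1/361 = 0.018951 per hour.
t_eff = 61.8 × 361 / (61.8 + 361) ≈ 52.767 hours.
Remaining = 1780 × (1/2)^(160/52.767) = 1780 × (1/2)^3.0322 ≈ 217.59 μCi.

220 μCi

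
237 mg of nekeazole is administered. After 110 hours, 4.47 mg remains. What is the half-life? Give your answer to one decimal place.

19.2 hours

A/A₀ = 4.47/237 ≈ 0.018861.
n = log₂(53.02) ≈ 5.7285 half-lives elapsed in 110 hours.
t½ = 110/5.7285 ≈ 19.202 hours.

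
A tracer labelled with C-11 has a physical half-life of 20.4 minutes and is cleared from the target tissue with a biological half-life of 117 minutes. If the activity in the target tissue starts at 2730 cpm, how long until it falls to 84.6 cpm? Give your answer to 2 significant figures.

1/t_eff = 1/t_phys + 1/t_biol = 1/20.4 + 1/117 = 0.057567 per minute.
t_eff = 20.4 × 117 / (20.4 + 117) ≈ 17.371 minutes.
n = log₂(2730/84.6) ≈ 5.0121; t = 5.0121 × 17.371 ≈ 87.066 minutes.

87 minutes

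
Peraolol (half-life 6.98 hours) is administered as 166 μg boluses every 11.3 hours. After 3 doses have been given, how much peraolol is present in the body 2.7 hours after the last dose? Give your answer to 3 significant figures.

182 μg

The 3 doses were given 25.3, 14, 2.7 hours ago.
Total = 166·(1/2)^(25.3/6.98) + 166·(1/2)^(14/6.98) + 166·(1/2)^(2.7/6.98)
      = 13.458 + 41.335 + 126.96 ≈ 181.75 μg.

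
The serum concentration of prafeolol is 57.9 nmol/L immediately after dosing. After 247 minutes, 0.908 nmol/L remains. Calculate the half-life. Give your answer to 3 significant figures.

A/A₀ = 0.908/57.9 ≈ 0.015682.
n = log₂(63.767) ≈ 5.9947 half-lives elapsed in 247 minutes.
t½ = 247/5.9947 ≈ 41.203 minutes.

41.2 minutes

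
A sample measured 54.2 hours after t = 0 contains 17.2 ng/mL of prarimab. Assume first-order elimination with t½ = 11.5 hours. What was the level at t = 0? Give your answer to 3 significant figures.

Number of half-lives elapsed: n = 54.2/11.5 ≈ 4.713.
A₀ = A × 2^n = 17.2 × 2^4.713 = 17.2 × 26.228 ≈ 451.12 ng/mL.

451 ng/mL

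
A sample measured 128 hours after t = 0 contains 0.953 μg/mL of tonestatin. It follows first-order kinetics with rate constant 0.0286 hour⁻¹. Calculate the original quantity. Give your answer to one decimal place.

37.1 μg/mL

t½ = ln 2 / k = 0.69315 / 0.0286 ≈ 24.236 hours.
Number of half-lives elapsed: n = 128/24.236 ≈ 5.2814.
A₀ = A × 2^n = 0.953 × 2^5.2814 = 0.953 × 38.892 ≈ 37.064 μg/mL.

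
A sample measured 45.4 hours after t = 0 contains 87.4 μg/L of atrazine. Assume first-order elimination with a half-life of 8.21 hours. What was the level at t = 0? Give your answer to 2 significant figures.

4000 μg/L

Number of half-lives elapsed: n = 45.4/8.21 ≈ 5.5298.
A₀ = A × 2^n = 87.4 × 2^5.5298 = 87.4 × 46.201 ≈ 4037.9 μg/L.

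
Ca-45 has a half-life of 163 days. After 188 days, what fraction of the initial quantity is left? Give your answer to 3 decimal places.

n = 188/163 ≈ 1.1534 half-lives.
Fraction remaining = (1/2)^1.1534 ≈ 0.44957.

0.450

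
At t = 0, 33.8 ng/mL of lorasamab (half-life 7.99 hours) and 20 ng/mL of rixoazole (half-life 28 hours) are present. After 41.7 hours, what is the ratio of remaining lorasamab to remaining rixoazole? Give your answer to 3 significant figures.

lorasamab: 33.8 × (1/2)^(41.7/7.99) = 33.8 × (1/2)^5.219 ≈ 0.90747 ng/mL.
rixoazole: 20 × (1/2)^(41.7/28) = 20 × (1/2)^1.4893 ≈ 7.1238 ng/mL.
Ratio ≈ 0.90747 / 7.1238 ≈ 0.12739.

0.127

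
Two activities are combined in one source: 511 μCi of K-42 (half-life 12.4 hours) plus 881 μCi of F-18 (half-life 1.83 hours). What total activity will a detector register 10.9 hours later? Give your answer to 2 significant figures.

290 μCi

K-42: 511 × (1/2)^(10.9/12.4) = 511 × (1/2)^0.87903 ≈ 277.85 μCi.
F-18: 881 × (1/2)^(10.9/1.83) = 881 × (1/2)^5.9563 ≈ 14.189 μCi.
Total = 277.85 + 14.189 ≈ 292.04 μCi.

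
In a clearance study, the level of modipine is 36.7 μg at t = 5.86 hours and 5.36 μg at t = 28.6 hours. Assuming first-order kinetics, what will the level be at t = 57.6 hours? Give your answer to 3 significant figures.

0.461 μg

Over Δt = 28.6 − 5.86 = 22.74 hours, the level fell by a factor of 36.7/5.36 ≈ 6.847.
n = log₂(6.847) ≈ 2.7755 half-lives, so t½ = 22.74/2.7755 ≈ 8.1932 hours.
From t = 28.6 to t = 57.6: 5.36 × (1/2)^((57.6−28.6)/8.1932) ≈ 0.46096 μg.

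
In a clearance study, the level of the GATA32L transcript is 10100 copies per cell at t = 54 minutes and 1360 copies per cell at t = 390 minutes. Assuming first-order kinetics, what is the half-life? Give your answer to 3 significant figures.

Over Δt = 390 − 54 = 336 minutes, the level fell by a factor of 10100/1360 ≈ 7.4265.
n = log₂(7.4265) ≈ 2.8927 half-lives, so t½ = 336/2.8927 ≈ 116.16 minutes.

116 minutes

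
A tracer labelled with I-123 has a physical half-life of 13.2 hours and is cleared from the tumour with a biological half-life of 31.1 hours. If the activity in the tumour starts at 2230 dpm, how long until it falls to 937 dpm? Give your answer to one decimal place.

11.6 hours

1/t_eff = 1/t_phys + 1/t_biol = 1/13.2 + 1/31.1 = 0.10791 per hour.
t_eff = 13.2 × 31.1 / (13.2 + 31.1) ≈ 9.2668 hours.
n = log₂(2230/937) ≈ 1.2509; t = 1.2509 × 9.2668 ≈ 11.592 hours.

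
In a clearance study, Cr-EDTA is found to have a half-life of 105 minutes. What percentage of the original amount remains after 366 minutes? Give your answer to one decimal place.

8.9%

n = 366/105 ≈ 3.4857 half-lives.
Fraction remaining = (1/2)^3.4857 ≈ 0.089268, i.e. 8.9268%.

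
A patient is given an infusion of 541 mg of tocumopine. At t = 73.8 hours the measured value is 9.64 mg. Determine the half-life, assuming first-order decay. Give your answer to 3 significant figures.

A/A₀ = 9.64/541 ≈ 0.017819.
n = log₂(56.12) ≈ 5.8105 half-lives elapsed in 73.8 hours.
t½ = 73.8/5.8105 ≈ 12.701 hours.

12.7 hours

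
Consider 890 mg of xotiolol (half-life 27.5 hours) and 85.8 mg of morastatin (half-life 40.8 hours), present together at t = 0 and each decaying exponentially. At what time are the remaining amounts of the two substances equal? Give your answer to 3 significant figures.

Set 890·(1/2)^(t/27.5) = 85.8·(1/2)^(t/40.8).
Taking log₂: log₂(890/85.8) = t·(1/27.5 − 1/40.8).
log₂(10.373) = 3.3748; 1/27.5 − 1/40.8 = 0.011854.
t = 3.3748 / 0.011854 ≈ 284.7 hours.

285 hours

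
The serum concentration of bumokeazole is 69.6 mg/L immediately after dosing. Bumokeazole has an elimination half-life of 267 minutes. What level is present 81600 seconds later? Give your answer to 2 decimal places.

2.04 mg/L

Convert the elapsed time: 81600 seconds = 1360 minutes.
Number of half-lives: n = 1360/267 ≈ 5.0936.
Remaining = 69.6 × (1/2)^5.0936 = 69.6 × 0.029286 ≈ 2.0383 mg/L.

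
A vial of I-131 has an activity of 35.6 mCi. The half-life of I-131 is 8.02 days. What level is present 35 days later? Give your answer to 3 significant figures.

Number of half-lives: n = 35/8.02 ≈ 4.3641.
Remaining = 35.6 × (1/2)^4.3641 = 35.6 × 0.04856 ≈ 1.7287 mCi.

1.73 mCi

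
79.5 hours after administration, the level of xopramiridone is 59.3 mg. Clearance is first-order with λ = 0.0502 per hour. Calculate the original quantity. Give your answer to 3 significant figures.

3210 mg

t½ = ln 2 / λ = 0.69315 / 0.0502 ≈ 13.808 hours.
Number of half-lives elapsed: n = 79.5/13.808 ≈ 5.7577.
A₀ = A × 2^n = 59.3 × 2^5.7577 = 59.3 × 54.104 ≈ 3208.3 mg.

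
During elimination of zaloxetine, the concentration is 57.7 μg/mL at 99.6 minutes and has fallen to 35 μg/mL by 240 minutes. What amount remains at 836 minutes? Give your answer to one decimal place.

Over Δt = 240 − 99.6 = 140.4 minutes, the level fell by a factor of 57.7/35 ≈ 1.6486.
n = log₂(1.6486) ≈ 0.72122 half-lives, so t½ = 140.4/0.72122 ≈ 194.67 minutes.
From t = 240 to t = 836: 35 × (1/2)^((836−240)/194.67) ≈ 4.1922 μg/mL.

4.2 μg/mL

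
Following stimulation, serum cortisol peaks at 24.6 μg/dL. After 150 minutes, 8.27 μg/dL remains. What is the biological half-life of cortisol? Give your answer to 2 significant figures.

95 minutes

A/A₀ = 8.27/24.6 ≈ 0.33618.
n = log₂(2.9746) ≈ 1.5727 half-lives elapsed in 150 minutes.
t½ = 150/1.5727 ≈ 95.377 minutes.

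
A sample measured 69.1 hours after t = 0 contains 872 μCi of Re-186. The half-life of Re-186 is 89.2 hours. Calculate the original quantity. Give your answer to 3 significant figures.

Number of half-lives elapsed: n = 69.1/89.2 ≈ 0.77466.
A₀ = A × 2^n = 872 × 2^0.77466 = 872 × 1.7108 ≈ 1491.8 μCi.

1490 μCi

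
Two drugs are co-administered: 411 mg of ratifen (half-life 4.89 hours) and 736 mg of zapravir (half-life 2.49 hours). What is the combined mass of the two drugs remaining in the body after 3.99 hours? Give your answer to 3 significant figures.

476 mg

ratifen: 411 × (1/2)^(3.99/4.89) = 411 × (1/2)^0.81595 ≈ 233.46 mg.
zapravir: 736 × (1/2)^(3.99/2.49) = 736 × (1/2)^1.6024 ≈ 242.38 mg.
Total = 233.46 + 242.38 ≈ 475.85 mg.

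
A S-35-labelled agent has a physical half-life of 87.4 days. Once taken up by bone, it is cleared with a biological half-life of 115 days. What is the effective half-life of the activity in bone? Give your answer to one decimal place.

49.7 days

1/t_eff = 1/t_phys + 1/t_biol = 1/87.4 + 1/115 = 0.020137 per day.
t_eff = 87.4 × 115 / (87.4 + 115) ≈ 49.659 days.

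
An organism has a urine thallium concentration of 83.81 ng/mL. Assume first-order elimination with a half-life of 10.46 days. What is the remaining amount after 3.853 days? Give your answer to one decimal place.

Number of half-lives: n = 3.853/10.46 ≈ 0.36836.
Remaining = 83.81 × (1/2)^0.36836 = 83.81 × 0.77466 ≈ 64.925 ng/mL.

64.9 ng/mL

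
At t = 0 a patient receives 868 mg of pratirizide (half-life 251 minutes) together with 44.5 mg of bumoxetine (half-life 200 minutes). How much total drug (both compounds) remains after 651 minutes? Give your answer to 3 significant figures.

pratirizide: 868 × (1/2)^(651/251) = 868 × (1/2)^2.5936 ≈ 143.8 mg.
bumoxetine: 44.5 × (1/2)^(651/200) = 44.5 × (1/2)^3.255 ≈ 4.6613 mg.
Total = 143.8 + 4.6613 ≈ 148.46 mg.

148 mg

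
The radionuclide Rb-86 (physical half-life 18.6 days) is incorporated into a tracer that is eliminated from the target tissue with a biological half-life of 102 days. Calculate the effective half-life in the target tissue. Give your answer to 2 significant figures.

16 days

1/t_eff = 1/t_phys + 1/t_biol = 1/18.6 + 1/102 = 0.063567 per day.
t_eff = 18.6 × 102 / (18.6 + 102) ≈ 15.731 days.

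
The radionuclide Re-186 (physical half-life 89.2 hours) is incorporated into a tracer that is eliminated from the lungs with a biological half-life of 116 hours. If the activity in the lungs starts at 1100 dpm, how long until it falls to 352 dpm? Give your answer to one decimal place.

1/t_eff = 1/t_phys + 1/t_biol = 1/89.2 + 1/116 = 0.019831 per hour.
t_eff = 89.2 × 116 / (89.2 + 116) ≈ 50.425 hours.
n = log₂(1100/352) ≈ 1.6439; t = 1.6439 × 50.425 ≈ 82.891 hours.

82.9 hours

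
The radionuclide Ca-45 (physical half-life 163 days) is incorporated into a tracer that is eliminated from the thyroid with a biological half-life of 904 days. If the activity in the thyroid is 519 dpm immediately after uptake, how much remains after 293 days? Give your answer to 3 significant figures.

1/t_eff = 1/t_phys + 1/t_biol = 1/163 + 1/904 = 0.0072412 per day.
t_eff = 163 × 904 / (163 + 904) ≈ 138.1 days.
Remaining = 519 × (1/2)^(293/138.1) = 519 × (1/2)^2.1217 ≈ 119.26 dpm.

119 dpm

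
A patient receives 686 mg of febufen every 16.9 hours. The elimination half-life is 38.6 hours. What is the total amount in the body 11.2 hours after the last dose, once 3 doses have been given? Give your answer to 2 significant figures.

The 3 doses were given 45, 28.1, 11.2 hours ago.
Total = 686·(1/2)^(45/38.6) + 686·(1/2)^(28.1/38.6) + 686·(1/2)^(11.2/38.6)
      = 305.76 + 414.17 + 561.02 ≈ 1281 mg.

1300 mg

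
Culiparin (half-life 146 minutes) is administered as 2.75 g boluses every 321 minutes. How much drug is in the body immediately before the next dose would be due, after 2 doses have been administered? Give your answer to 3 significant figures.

0.730 g

The 2 doses were given 642, 321 minutes ago.
Total = 2.75·(1/2)^(642/146) + 2.75·(1/2)^(321/146)
      = 0.1305 + 0.59907 ≈ 0.72958 g.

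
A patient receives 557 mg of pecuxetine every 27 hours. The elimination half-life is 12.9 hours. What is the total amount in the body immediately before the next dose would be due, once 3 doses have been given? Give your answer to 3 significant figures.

168 mg

The 3 doses were given 81, 54, 27 hours ago.
Total = 557·(1/2)^(81/12.9) + 557·(1/2)^(54/12.9) + 557·(1/2)^(27/12.9)
      = 7.1724 + 30.601 + 130.55 ≈ 168.33 mg.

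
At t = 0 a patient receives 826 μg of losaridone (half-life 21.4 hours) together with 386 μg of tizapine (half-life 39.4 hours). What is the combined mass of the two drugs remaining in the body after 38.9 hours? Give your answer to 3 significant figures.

429 μg

losaridone: 826 × (1/2)^(38.9/21.4) = 826 × (1/2)^1.8178 ≈ 234.3 μg.
tizapine: 386 × (1/2)^(38.9/39.4) = 386 × (1/2)^0.98731 ≈ 194.71 μg.
Total = 234.3 + 194.71 ≈ 429.01 μg.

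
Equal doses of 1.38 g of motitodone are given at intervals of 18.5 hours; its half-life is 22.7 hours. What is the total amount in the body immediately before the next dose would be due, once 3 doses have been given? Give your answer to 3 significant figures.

The 3 doses were given 55.5, 37, 18.5 hours ago.
Total = 1.38·(1/2)^(55.5/22.7) + 1.38·(1/2)^(37/22.7) + 1.38·(1/2)^(18.5/22.7)
      = 0.25344 + 0.44588 + 0.78442 ≈ 1.4837 g.

1.48 g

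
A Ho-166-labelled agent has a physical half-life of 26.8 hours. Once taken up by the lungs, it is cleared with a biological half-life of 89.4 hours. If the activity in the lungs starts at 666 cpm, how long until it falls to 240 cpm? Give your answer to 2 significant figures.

30 hours

1/t_eff = 1/t_phys + 1/t_biol = 1/26.8 + 1/89.4 = 0.048499 per hour.
t_eff = 26.8 × 89.4 / (26.8 + 89.4) ≈ 20.619 hours.
n = log₂(666/240) ≈ 1.4725; t = 1.4725 × 20.619 ≈ 30.361 hours.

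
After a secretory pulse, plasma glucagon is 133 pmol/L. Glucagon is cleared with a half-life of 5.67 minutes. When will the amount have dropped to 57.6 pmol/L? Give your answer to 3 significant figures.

6.85 minutes

Fraction remaining = 57.6/133 ≈ 0.43308.
n = log₂(133/57.6) = ln(2.309)/ln 2 ≈ 1.2073 half-lives.
t = n × t½ = 1.2073 × 5.67 ≈ 6.8453 minutes.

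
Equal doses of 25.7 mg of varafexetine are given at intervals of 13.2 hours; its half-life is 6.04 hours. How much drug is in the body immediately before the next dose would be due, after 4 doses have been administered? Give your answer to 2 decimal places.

The 4 doses were given 52.8, 39.6, 26.4, 13.2 hours ago.
Total = 25.7·(1/2)^(52.8/6.04) + 25.7·(1/2)^(39.6/6.04) + 25.7·(1/2)^(26.4/6.04) + 25.7·(1/2)^(13.2/6.04)
      = 0.060036 + 0.27308 + 1.2421 + 5.6501 ≈ 7.2253 mg.

7.23 mg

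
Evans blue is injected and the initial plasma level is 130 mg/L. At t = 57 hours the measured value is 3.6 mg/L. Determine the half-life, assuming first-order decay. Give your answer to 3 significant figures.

11.0 hours

A/A₀ = 3.6/130 ≈ 0.027692.
n = log₂(36.111) ≈ 5.1744 half-lives elapsed in 57 hours.
t½ = 57/5.1744 ≈ 11.016 hours.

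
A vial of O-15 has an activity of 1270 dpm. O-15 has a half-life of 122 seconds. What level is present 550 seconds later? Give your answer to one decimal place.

55.8 dpm

Number of half-lives: n = 550/122 ≈ 4.5082.
Remaining = 1270 × (1/2)^4.5082 = 1270 × 0.043944 ≈ 55.809 dpm.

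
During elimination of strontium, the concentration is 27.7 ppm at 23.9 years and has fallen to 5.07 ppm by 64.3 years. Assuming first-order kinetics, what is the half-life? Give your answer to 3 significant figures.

Over Δt = 64.3 − 23.9 = 40.4 years, the level fell by a factor of 27.7/5.07 ≈ 5.4635.
n = log₂(5.4635) ≈ 2.4498 half-lives, so t½ = 40.4/2.4498 ≈ 16.491 years.

16.5 years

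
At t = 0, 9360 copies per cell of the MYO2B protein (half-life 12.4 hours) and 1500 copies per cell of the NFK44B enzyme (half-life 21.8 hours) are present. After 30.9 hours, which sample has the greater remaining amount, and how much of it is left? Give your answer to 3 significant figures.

MYO2B protein, 1660 copies per cell

MYO2B protein: 9360 × (1/2)^2.4919 ≈ 1663.9 copies per cell.
NFK44B enzyme: 1500 × (1/2)^1.4174 ≈ 561.57 copies per cell.
MYO2B protein has more remaining, at ≈ 1663.9 copies per cell.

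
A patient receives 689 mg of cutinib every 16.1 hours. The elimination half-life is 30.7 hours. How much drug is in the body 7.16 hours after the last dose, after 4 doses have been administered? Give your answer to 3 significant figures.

The 4 doses were given 55.46, 39.36, 23.26, 7.16 hours ago.
Total = 689·(1/2)^(55.46/30.7) + 689·(1/2)^(39.36/30.7) + 689·(1/2)^(23.26/30.7) + 689·(1/2)^(7.16/30.7)
      = 196.97 + 283.32 + 407.51 + 586.15 ≈ 1474 mg.

1470 mg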